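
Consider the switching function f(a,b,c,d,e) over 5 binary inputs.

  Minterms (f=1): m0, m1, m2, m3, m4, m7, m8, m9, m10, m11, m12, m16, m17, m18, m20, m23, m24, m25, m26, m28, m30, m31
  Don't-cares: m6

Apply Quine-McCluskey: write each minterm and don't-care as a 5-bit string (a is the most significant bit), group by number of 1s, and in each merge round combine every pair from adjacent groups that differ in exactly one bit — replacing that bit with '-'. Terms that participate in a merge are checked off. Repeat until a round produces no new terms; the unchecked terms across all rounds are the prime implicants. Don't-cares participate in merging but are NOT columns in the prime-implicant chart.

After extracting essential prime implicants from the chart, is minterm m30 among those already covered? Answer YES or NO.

NO

Round 0: 00000✓ 00001✓ 00010✓ 00011✓ 00100✓ 00110✓ 00111✓ 01000✓ 01001✓ 01010✓ 01011✓ 01100✓ 10000✓ 10001✓ 10010✓ 10100✓ 10111✓ 11000✓ 11001✓ 11010✓ 11100✓ 11110✓ 11111✓
Round 1: -0000✓ -0001✓ -0010✓ -0100✓ -0111 -1000✓ -1001✓ -1010✓ -1100✓ 0-000✓ 0-001✓ 0-010✓ 0-011✓ 0-100✓ 00-00✓ 00-10✓ 00-11✓ 000-0✓ 000-1✓ 0000-✓ 0001-✓ 001-0✓ 0011-✓ 01-00✓ 010-0✓ 010-1✓ 0100-✓ 0101-✓ 1-000✓ 1-001✓ 1-010✓ 1-100✓ 1-111 10-00✓ 100-0✓ 1000-✓ 11-00✓ 11-10✓ 110-0✓ 1100-✓ 111-0✓ 1111-
Round 2: --000✓ --001✓ --010✓ --100✓ -0-00✓ -00-0✓ -000-✓ -1-00✓ -10-0✓ -100-✓ 0--00✓ 0-0-0✓ 0-0-1✓ 0-00-✓ 0-01-✓ 00--0 00-1- 000--✓ 010--✓ 1--00✓ 1-0-0✓ 1-00-✓ 11--0
Round 3: ---00 --0-0 --00- 0-0--
PIs = {---00, --0-0, --00-, -0111, 0-0--, 00--0, 00-1-, 1-111, 11--0, 1111-}
Coverage chart:
  m0: ---00,--0-0,--00-,0-0--,00--0
  m1: --00-,0-0--
  m2: --0-0,0-0--,00--0,00-1-
  m3: 0-0--,00-1-
  m4: ---00,00--0
  m7: -0111,00-1-
  m8: ---00,--0-0,--00-,0-0--
  m9: --00-,0-0--
  m10: --0-0,0-0--
  m11: 0-0-- ←essential
  m12: ---00 ←essential
  m16: ---00,--0-0,--00-
  m17: --00- ←essential
  m18: --0-0 ←essential
  m20: ---00 ←essential
  m23: -0111,1-111
  m24: ---00,--0-0,--00-,11--0
  m25: --00- ←essential
  m26: --0-0,11--0
  m28: ---00,11--0
  m30: 11--0,1111-
  m31: 1-111,1111-
Essential: ---00, --0-0, --00-, 0-0--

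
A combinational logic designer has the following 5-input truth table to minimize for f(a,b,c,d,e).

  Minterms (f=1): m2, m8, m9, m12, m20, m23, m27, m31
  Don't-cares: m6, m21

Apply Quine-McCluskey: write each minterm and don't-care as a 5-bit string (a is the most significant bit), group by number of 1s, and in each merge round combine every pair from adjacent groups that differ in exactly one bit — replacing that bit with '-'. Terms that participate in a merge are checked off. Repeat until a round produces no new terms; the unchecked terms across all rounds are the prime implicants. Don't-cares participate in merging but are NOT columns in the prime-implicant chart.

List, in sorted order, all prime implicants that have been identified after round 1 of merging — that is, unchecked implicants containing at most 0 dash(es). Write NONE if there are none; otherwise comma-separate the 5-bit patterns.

NONE

Round 0: 00010✓ 00110✓ 01000✓ 01001✓ 01100✓ 10100✓ 10101✓ 10111✓ 11011✓ 11111✓
Round 1: 00-10 01-00 0100- 1-111 101-1 1010- 11-11
PIs = {00-10, 01-00, 0100-, 1-111, 101-1, 1010-, 11-11}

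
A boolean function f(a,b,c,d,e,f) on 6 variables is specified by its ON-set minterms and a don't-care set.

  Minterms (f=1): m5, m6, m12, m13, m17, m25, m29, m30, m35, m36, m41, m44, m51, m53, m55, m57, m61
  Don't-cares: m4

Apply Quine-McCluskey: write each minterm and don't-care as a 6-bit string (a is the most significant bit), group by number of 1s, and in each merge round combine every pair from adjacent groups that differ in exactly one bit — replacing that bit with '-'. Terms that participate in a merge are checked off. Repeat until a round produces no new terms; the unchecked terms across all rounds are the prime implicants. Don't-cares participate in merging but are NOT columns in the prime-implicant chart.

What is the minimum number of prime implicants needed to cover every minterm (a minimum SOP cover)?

9

size-2^0 implicants → 000100(✓)  000101(✓)  000110(✓)  001100(✓)  001101(✓)  010001(✓)  011001(✓)  011101(✓)  011110  100011(✓)  100100(✓)  101001(✓)  101100(✓)  110011(✓)  110101(✓)  110111(✓)  111001(✓)  111101(✓)
size-2^1 implicants → -00100(✓)  -01100(✓)  -11001(✓)  -11101(✓)  0-1101  00-100(✓)  00-101(✓)  0001-0  00010-(✓)  00110-(✓)  01-001  011-01(✓)  1-0011  1-1001  10-100(✓)  11-101  110-11  1101-1  111-01(✓)
size-2^2 implicants → -0-100  -11-01  00-10-
Unchecked terms (primes): -0-100, -11-01, 0-1101, 00-10-, 0001-0, 01-001, 011110, 1-0011, 1-1001, 11-101, 110-11, 1101-1
Minterm coverage:
  m5 ⊆ 00-10- [E]
  m6 ⊆ 0001-0 [E]
  m12 ⊆ -0-100,00-10-
  m13 ⊆ 0-1101,00-10-
  m17 ⊆ 01-001 [E]
  m25 ⊆ -11-01,01-001
  m29 ⊆ -11-01,0-1101
  m30 ⊆ 011110 [E]
  m35 ⊆ 1-0011 [E]
  m36 ⊆ -0-100 [E]
  m41 ⊆ 1-1001 [E]
  m44 ⊆ -0-100 [E]
  m51 ⊆ 1-0011,110-11
  m53 ⊆ 11-101,1101-1
  m55 ⊆ 110-11,1101-1
  m57 ⊆ -11-01,1-1001
  m61 ⊆ -11-01,11-101
E = {-0-100, 00-10-, 0001-0, 01-001, 011110, 1-0011, 1-1001}
Petrick residual → -11-01, 1101-1
Cover = b'de'f' + bce'f + a'b'de' + a'b'c'df' + a'bd'e'f + a'bcdef' + ac'd'ef + acd'e'f + abc'df  |cover|=9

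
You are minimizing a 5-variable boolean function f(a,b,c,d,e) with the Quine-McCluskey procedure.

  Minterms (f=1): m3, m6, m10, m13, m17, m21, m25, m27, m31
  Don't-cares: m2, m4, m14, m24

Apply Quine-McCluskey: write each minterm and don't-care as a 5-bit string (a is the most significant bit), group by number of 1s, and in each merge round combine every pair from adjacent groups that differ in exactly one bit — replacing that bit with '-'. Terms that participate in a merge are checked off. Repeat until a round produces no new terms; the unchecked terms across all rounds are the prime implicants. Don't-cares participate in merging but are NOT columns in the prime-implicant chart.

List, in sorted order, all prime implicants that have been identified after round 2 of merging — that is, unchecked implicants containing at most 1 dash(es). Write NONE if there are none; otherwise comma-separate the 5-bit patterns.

0001-, 001-0, 01101, 1-001, 10-01, 11-11, 110-1, 1100-

size-2^0 implicants → 00010(✓)  00011(✓)  00100(✓)  00110(✓)  01010(✓)  01101  01110(✓)  10001(✓)  10101(✓)  11000(✓)  11001(✓)  11011(✓)  11111(✓)
size-2^1 implicants → 0-010(✓)  0-110(✓)  00-10(✓)  0001-  001-0  01-10(✓)  1-001  10-01  11-11  110-1  1100-
size-2^2 implicants → 0--10
Unchecked terms (primes): 0--10, 0001-, 001-0, 01101, 1-001, 10-01, 11-11, 110-1, 1100-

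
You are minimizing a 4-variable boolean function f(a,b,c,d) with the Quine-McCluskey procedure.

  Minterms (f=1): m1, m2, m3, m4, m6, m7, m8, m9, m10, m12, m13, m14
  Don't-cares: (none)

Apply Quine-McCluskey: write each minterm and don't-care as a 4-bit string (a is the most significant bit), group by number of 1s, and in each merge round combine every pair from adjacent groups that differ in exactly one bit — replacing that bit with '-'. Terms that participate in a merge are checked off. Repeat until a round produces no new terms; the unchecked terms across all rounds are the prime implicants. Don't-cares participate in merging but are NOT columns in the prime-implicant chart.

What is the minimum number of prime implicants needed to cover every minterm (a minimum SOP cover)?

5

[col 0] 0001*, 0010*, 0011*, 0100*, 0110*, 0111*, 1000*, 1001*, 1010*, 1100*, 1101*, 1110*
[col 1] -001, -010*, -100*, -110*, 0-10*, 0-11*, 00-1, 001-*, 01-0*, 011-*, 1-00*, 1-01*, 1-10*, 10-0*, 100-*, 11-0*, 110-*
[col 2] --10, -1-0, 0-1-, 1--0, 1-0-
Prime implicants: --10, -001, -1-0, 0-1-, 00-1, 1--0, 1-0-
PI chart (minterm → PIs covering it):
  1 | -001,00-1
  2 | --10,0-1-
  3 | 0-1-,00-1
  4 | -1-0  (sole → essential)
  6 | --10,-1-0,0-1-
  7 | 0-1-  (sole → essential)
  8 | 1--0,1-0-
  9 | -001,1-0-
  10 | --10,1--0
  12 | -1-0,1--0,1-0-
  13 | 1-0-  (sole → essential)
  14 | --10,-1-0,1--0
Essential prime implicants: -1-0, 0-1-, 1-0-
Petrick residual → --10, -001
Minimum SOP uses 5 PIs: cd' + b'c'd + bd' + a'c + ac'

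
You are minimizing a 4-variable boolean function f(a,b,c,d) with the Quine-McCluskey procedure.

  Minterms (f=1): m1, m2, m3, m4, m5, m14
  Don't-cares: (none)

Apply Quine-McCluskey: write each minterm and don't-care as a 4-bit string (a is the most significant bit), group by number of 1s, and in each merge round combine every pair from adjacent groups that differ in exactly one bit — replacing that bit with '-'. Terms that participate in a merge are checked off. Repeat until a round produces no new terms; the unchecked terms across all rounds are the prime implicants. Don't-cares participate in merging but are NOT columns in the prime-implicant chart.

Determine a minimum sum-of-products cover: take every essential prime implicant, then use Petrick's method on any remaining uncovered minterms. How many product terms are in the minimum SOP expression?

4

Round 0: 0001✓ 0010✓ 0011✓ 0100✓ 0101✓ 1110
Round 1: 0-01 00-1 001- 010-
PIs = {0-01, 00-1, 001-, 010-, 1110}
Coverage chart:
  m1: 0-01,00-1
  m2: 001- ←essential
  m3: 00-1,001-
  m4: 010- ←essential
  m5: 0-01,010-
  m14: 1110 ←essential
Essential: 001-, 010-, 1110
Petrick residual → 0-01
Min cover (4 terms): a'c'd + a'b'c + a'bc' + abcd'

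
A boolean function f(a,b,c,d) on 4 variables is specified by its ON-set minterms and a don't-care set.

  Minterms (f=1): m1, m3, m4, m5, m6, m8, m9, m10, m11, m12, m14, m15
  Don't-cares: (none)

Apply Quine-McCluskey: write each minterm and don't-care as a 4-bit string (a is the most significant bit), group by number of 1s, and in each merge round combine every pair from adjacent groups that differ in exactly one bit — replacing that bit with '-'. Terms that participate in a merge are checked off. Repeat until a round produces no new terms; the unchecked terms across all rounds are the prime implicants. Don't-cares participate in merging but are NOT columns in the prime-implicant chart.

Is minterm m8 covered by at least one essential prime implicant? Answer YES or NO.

NO

Round 0: 0001✓ 0011✓ 0100✓ 0101✓ 0110✓ 1000✓ 1001✓ 1010✓ 1011✓ 1100✓ 1110✓ 1111✓
Round 1: -001✓ -011✓ -100✓ -110✓ 0-01 00-1✓ 01-0✓ 010- 1-00✓ 1-10✓ 1-11✓ 10-0✓ 10-1✓ 100-✓ 101-✓ 11-0✓ 111-✓
Round 2: -0-1 -1-0 1--0 1-1- 10--
PIs = {-0-1, -1-0, 0-01, 010-, 1--0, 1-1-, 10--}
Coverage chart:
  m1: -0-1,0-01
  m3: -0-1 ←essential
  m4: -1-0,010-
  m5: 0-01,010-
  m6: -1-0 ←essential
  m8: 1--0,10--
  m9: -0-1,10--
  m10: 1--0,1-1-,10--
  m11: -0-1,1-1-,10--
  m12: -1-0,1--0
  m14: -1-0,1--0,1-1-
  m15: 1-1- ←essential
Essential: -0-1, -1-0, 1-1-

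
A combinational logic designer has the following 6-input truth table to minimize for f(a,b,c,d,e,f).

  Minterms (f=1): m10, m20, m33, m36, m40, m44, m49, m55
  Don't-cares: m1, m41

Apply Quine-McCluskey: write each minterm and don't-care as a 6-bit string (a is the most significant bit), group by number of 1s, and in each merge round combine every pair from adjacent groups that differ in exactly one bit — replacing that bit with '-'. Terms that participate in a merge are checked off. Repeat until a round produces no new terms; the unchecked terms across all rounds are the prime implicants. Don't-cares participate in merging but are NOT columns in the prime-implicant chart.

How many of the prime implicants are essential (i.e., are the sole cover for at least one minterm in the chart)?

Round 0: 000001✓ 001010 010100 100001✓ 100100✓ 101000✓ 101001✓ 101100✓ 110001✓ 110111
Round 1: -00001 1-0001 10-001 10-100 101-00 10100-
PIs = {-00001, 001010, 010100, 1-0001, 10-001, 10-100, 101-00, 10100-, 110111}
Coverage chart:
  m10: 001010 ←essential
  m20: 010100 ←essential
  m33: -00001,1-0001,10-001
  m36: 10-100 ←essential
  m40: 101-00,10100-
  m44: 10-100,101-00
  m49: 1-0001 ←essential
  m55: 110111 ←essential
Essential: 001010, 010100, 1-0001, 10-100, 110111

5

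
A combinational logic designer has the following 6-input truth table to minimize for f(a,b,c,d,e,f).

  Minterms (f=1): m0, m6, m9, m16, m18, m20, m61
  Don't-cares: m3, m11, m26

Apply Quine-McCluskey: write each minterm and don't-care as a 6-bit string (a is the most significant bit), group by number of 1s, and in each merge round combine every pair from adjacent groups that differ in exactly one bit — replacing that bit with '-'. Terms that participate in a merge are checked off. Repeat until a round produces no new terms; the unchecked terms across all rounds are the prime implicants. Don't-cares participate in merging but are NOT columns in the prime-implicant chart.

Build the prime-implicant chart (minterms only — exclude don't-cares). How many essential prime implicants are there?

Round 0: 000000✓ 000011✓ 000110 001001✓ 001011✓ 010000✓ 010010✓ 010100✓ 011010✓ 111101
Round 1: 0-0000 00-011 0010-1 01-010 010-00 0100-0
PIs = {0-0000, 00-011, 000110, 0010-1, 01-010, 010-00, 0100-0, 111101}
Coverage chart:
  m0: 0-0000 ←essential
  m6: 000110 ←essential
  m9: 0010-1 ←essential
  m16: 0-0000,010-00,0100-0
  m18: 01-010,0100-0
  m20: 010-00 ←essential
  m61: 111101 ←essential
Essential: 0-0000, 000110, 0010-1, 010-00, 111101

5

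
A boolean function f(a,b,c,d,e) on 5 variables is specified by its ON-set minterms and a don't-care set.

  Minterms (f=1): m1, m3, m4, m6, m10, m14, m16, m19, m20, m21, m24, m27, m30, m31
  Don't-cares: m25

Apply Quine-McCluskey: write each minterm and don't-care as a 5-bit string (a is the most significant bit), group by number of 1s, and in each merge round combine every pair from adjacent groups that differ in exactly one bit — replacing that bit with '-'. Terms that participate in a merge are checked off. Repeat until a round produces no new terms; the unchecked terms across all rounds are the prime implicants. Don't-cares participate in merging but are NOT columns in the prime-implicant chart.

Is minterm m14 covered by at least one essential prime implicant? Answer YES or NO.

YES

Round 0: 00001✓ 00011✓ 00100✓ 00110✓ 01010✓ 01110✓ 10000✓ 10011✓ 10100✓ 10101✓ 11000✓ 11001✓ 11011✓ 11110✓ 11111✓
Round 1: -0011 -0100 -1110 0-110 000-1 001-0 01-10 1-000 1-011 10-00 1010- 11-11 110-1 1100- 1111-
PIs = {-0011, -0100, -1110, 0-110, 000-1, 001-0, 01-10, 1-000, 1-011, 10-00, 1010-, 11-11, 110-1, 1100-, 1111-}
Coverage chart:
  m1: 000-1 ←essential
  m3: -0011,000-1
  m4: -0100,001-0
  m6: 0-110,001-0
  m10: 01-10 ←essential
  m14: -1110,0-110,01-10
  m16: 1-000,10-00
  m19: -0011,1-011
  m20: -0100,10-00,1010-
  m21: 1010- ←essential
  m24: 1-000,1100-
  m27: 1-011,11-11,110-1
  m30: -1110,1111-
  m31: 11-11,1111-
Essential: 000-1, 01-10, 1010-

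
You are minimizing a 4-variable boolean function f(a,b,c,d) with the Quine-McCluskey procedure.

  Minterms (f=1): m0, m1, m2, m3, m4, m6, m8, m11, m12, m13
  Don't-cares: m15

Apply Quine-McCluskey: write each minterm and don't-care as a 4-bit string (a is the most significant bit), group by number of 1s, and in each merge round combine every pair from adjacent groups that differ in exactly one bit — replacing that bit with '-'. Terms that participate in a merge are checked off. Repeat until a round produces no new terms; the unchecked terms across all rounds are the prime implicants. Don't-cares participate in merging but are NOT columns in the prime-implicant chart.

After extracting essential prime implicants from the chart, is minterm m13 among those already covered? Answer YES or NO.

NO

size-2^0 implicants → 0000(✓)  0001(✓)  0010(✓)  0011(✓)  0100(✓)  0110(✓)  1000(✓)  1011(✓)  1100(✓)  1101(✓)  1111(✓)
size-2^1 implicants → -000(✓)  -011  -100(✓)  0-00(✓)  0-10(✓)  00-0(✓)  00-1(✓)  000-(✓)  001-(✓)  01-0(✓)  1-00(✓)  1-11  11-1  110-
size-2^2 implicants → --00  0--0  00--
Unchecked terms (primes): --00, -011, 0--0, 00--, 1-11, 11-1, 110-
Minterm coverage:
  m0 ⊆ --00,0--0,00--
  m1 ⊆ 00-- [E]
  m2 ⊆ 0--0,00--
  m3 ⊆ -011,00--
  m4 ⊆ --00,0--0
  m6 ⊆ 0--0 [E]
  m8 ⊆ --00 [E]
  m11 ⊆ -011,1-11
  m12 ⊆ --00,110-
  m13 ⊆ 11-1,110-
E = {--00, 0--0, 00--}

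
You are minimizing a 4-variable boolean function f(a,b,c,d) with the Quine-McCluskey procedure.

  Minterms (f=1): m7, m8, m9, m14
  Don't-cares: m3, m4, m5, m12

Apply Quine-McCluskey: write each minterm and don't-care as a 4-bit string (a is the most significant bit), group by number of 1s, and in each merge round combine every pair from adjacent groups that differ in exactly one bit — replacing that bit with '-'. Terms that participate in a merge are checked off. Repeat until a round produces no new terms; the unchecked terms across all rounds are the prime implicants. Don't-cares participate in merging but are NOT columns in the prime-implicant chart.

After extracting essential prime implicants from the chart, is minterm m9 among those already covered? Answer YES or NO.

YES

[col 0] 0011*, 0100*, 0101*, 0111*, 1000*, 1001*, 1100*, 1110*
[col 1] -100, 0-11, 01-1, 010-, 1-00, 100-, 11-0
Prime implicants: -100, 0-11, 01-1, 010-, 1-00, 100-, 11-0
PI chart (minterm → PIs covering it):
  7 | 0-11,01-1
  8 | 1-00,100-
  9 | 100-  (sole → essential)
  14 | 11-0  (sole → essential)
Essential prime implicants: 100-, 11-0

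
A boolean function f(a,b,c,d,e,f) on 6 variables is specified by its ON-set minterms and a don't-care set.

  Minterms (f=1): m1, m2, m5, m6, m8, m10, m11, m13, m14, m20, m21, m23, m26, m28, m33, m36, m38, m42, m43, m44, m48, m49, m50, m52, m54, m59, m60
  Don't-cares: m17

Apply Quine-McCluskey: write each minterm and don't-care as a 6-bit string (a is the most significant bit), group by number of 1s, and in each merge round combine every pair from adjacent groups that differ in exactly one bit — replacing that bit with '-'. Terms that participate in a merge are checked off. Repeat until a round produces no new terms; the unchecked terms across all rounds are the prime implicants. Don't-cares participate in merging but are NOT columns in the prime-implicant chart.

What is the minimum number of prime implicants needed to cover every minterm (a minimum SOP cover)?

12

size-2^0 implicants → 000001(✓)  000010(✓)  000101(✓)  000110(✓)  001000(✓)  001010(✓)  001011(✓)  001101(✓)  001110(✓)  010001(✓)  010100(✓)  010101(✓)  010111(✓)  011010(✓)  011100(✓)  100001(✓)  100100(✓)  100110(✓)  101010(✓)  101011(✓)  101100(✓)  110000(✓)  110001(✓)  110010(✓)  110100(✓)  110110(✓)  111011(✓)  111100(✓)
size-2^1 implicants → -00001(✓)  -00110  -01010(✓)  -01011(✓)  -10001(✓)  -10100(✓)  -11100(✓)  0-0001(✓)  0-0101(✓)  0-1010  00-010(✓)  00-101  00-110(✓)  000-01(✓)  000-10(✓)  001-10(✓)  0010-0  00101-(✓)  01-100(✓)  010-01(✓)  0101-1  01010-  1-0001(✓)  1-0100(✓)  1-0110(✓)  1-1011  1-1100(✓)  10-100(✓)  1001-0(✓)  10101-(✓)  11-100(✓)  110-00(✓)  110-10(✓)  1100-0(✓)  11000-  1101-0(✓)
size-2^2 implicants → --0001  -0101-  -1-100  0-0-01  00--10  1--100  1-01-0  110--0
Unchecked terms (primes): --0001, -00110, -0101-, -1-100, 0-0-01, 0-1010, 00--10, 00-101, 0010-0, 0101-1, 01010-, 1--100, 1-01-0, 1-1011, 110--0, 11000-
Minterm coverage:
  m1 ⊆ --0001,0-0-01
  m2 ⊆ 00--10 [E]
  m5 ⊆ 0-0-01,00-101
  m6 ⊆ -00110,00--10
  m8 ⊆ 0010-0 [E]
  m10 ⊆ -0101-,0-1010,00--10,0010-0
  m11 ⊆ -0101- [E]
  m13 ⊆ 00-101 [E]
  m14 ⊆ 00--10 [E]
  m20 ⊆ -1-100,01010-
  m21 ⊆ 0-0-01,0101-1,01010-
  m23 ⊆ 0101-1 [E]
  m26 ⊆ 0-1010 [E]
  m28 ⊆ -1-100 [E]
  m33 ⊆ --0001 [E]
  m36 ⊆ 1--100,1-01-0
  m38 ⊆ -00110,1-01-0
  m42 ⊆ -0101- [E]
  m43 ⊆ -0101-,1-1011
  m44 ⊆ 1--100 [E]
  m48 ⊆ 110--0,11000-
  m49 ⊆ --0001,11000-
  m50 ⊆ 110--0 [E]
  m52 ⊆ -1-100,1--100,1-01-0,110--0
  m54 ⊆ 1-01-0,110--0
  m59 ⊆ 1-1011 [E]
  m60 ⊆ -1-100,1--100
E = {--0001, -0101-, -1-100, 0-1010, 00--10, 00-101, 0010-0, 0101-1, 1--100, 1-1011, 110--0}
Petrick residual → -00110
Cover = c'd'e'f + b'c'def' + b'cd'e + bde'f' + a'cd'ef' + a'b'ef' + a'b'de'f + a'b'cd'f' + a'bc'df + ade'f' + acd'ef + abc'f'  |cover|=12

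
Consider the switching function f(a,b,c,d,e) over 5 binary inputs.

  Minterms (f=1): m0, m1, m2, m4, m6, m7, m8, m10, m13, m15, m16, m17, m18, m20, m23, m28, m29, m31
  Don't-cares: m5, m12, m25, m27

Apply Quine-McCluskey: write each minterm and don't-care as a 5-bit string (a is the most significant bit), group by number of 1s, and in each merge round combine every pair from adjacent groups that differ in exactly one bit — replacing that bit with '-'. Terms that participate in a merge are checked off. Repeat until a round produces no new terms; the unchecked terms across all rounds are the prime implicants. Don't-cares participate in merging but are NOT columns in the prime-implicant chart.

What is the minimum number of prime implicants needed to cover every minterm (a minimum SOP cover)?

Round 0: 00000✓ 00001✓ 00010✓ 00100✓ 00101✓ 00110✓ 00111✓ 01000✓ 01010✓ 01100✓ 01101✓ 01111✓ 10000✓ 10001✓ 10010✓ 10100✓ 10111✓ 11001✓ 11011✓ 11100✓ 11101✓ 11111✓
Round 1: -0000✓ -0001✓ -0010✓ -0100✓ -0111✓ -1100✓ -1101✓ -1111✓ 0-000✓ 0-010✓ 0-100✓ 0-101✓ 0-111✓ 00-00✓ 00-01✓ 00-10✓ 000-0✓ 0000-✓ 001-0✓ 001-1✓ 0010-✓ 0011-✓ 01-00✓ 010-0✓ 011-1✓ 0110-✓ 1-001 1-100✓ 1-111✓ 10-00✓ 100-0✓ 1000-✓ 11-01✓ 11-11✓ 110-1✓ 111-1✓ 1110-✓
Round 2: --100 --111 -0-00 -00-0 -000- -11-1 -110- 0--00 0-0-0 0-1-1 0-10- 00--0 00-0- 001-- 11--1
PIs = {--100, --111, -0-00, -00-0, -000-, -11-1, -110-, 0--00, 0-0-0, 0-1-1, 0-10-, 00--0, 00-0-, 001--, 1-001, 11--1}
Coverage chart:
  m0: -0-00,-00-0,-000-,0--00,0-0-0,00--0,00-0-
  m1: -000-,00-0-
  m2: -00-0,0-0-0,00--0
  m4: --100,-0-00,0--00,0-10-,00--0,00-0-,001--
  m6: 00--0,001--
  m7: --111,0-1-1,001--
  m8: 0--00,0-0-0
  m10: 0-0-0 ←essential
  m13: -11-1,-110-,0-1-1,0-10-
  m15: --111,-11-1,0-1-1
  m16: -0-00,-00-0,-000-
  m17: -000-,1-001
  m18: -00-0 ←essential
  m20: --100,-0-00
  m23: --111 ←essential
  m28: --100,-110-
  m29: -11-1,-110-,11--1
  m31: --111,-11-1,11--1
Essential: --111, -00-0, 0-0-0
Petrick residual → --100, -000-, -11-1, 00--0
Min cover (7 terms): cd'e' + cde + b'c'e' + b'c'd' + bce + a'c'e' + a'b'e'

7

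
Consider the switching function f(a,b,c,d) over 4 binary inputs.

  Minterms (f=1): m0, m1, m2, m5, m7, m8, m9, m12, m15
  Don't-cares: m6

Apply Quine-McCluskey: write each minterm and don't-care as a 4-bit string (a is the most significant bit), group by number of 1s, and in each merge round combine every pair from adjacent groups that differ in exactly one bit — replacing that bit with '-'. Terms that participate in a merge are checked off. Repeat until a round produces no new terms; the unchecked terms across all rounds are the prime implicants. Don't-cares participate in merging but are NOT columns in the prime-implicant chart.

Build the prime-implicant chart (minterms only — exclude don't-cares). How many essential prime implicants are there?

Round 0: 0000✓ 0001✓ 0010✓ 0101✓ 0110✓ 0111✓ 1000✓ 1001✓ 1100✓ 1111✓
Round 1: -000✓ -001✓ -111 0-01 0-10 00-0 000-✓ 01-1 011- 1-00 100-✓
Round 2: -00-
PIs = {-00-, -111, 0-01, 0-10, 00-0, 01-1, 011-, 1-00}
Coverage chart:
  m0: -00-,00-0
  m1: -00-,0-01
  m2: 0-10,00-0
  m5: 0-01,01-1
  m7: -111,01-1,011-
  m8: -00-,1-00
  m9: -00- ←essential
  m12: 1-00 ←essential
  m15: -111 ←essential
Essential: -00-, -111, 1-00

3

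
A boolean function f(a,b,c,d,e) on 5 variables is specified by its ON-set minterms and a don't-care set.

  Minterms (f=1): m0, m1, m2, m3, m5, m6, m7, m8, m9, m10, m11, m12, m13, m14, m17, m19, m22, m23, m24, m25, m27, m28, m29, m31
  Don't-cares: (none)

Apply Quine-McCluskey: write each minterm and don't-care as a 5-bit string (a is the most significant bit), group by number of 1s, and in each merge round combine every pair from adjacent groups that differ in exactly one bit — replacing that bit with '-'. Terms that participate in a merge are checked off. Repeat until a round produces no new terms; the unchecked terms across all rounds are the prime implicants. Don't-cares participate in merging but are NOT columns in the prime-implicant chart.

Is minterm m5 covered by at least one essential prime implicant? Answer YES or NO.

Round 0: 00000✓ 00001✓ 00010✓ 00011✓ 00101✓ 00110✓ 00111✓ 01000✓ 01001✓ 01010✓ 01011✓ 01100✓ 01101✓ 01110✓ 10001✓ 10011✓ 10110✓ 10111✓ 11000✓ 11001✓ 11011✓ 11100✓ 11101✓ 11111✓
Round 1: -0001✓ -0011✓ -0110✓ -0111✓ -1000✓ -1001✓ -1011✓ -1100✓ -1101✓ 0-000✓ 0-001✓ 0-010✓ 0-011✓ 0-101✓ 0-110✓ 00-01✓ 00-10✓ 00-11✓ 000-0✓ 000-1✓ 0000-✓ 0001-✓ 001-1✓ 0011-✓ 01-00✓ 01-01✓ 01-10✓ 010-0✓ 010-1✓ 0100-✓ 0101-✓ 011-0✓ 0110-✓ 1-001✓ 1-011✓ 1-111✓ 10-11✓ 100-1✓ 1011-✓ 11-00✓ 11-01✓ 11-11✓ 110-1✓ 1100-✓ 111-1✓ 1110-✓
Round 2: --001✓ --011✓ -0-11 -00-1✓ -011- -1-00✓ -1-01✓ -10-1✓ -100-✓ -110-✓ 0--01 0--10 0-0-0✓ 0-0-1✓ 0-00-✓ 0-01-✓ 00--1 00-1- 000--✓ 01--0 01-0-✓ 010--✓ 1--11 1-0-1✓ 11--1 11-0-✓
Round 3: --0-1 -1-0- 0-0--
PIs = {--0-1, -0-11, -011-, -1-0-, 0--01, 0--10, 0-0--, 00--1, 00-1-, 01--0, 1--11, 11--1}
Coverage chart:
  m0: 0-0-- ←essential
  m1: --0-1,0--01,0-0--,00--1
  m2: 0--10,0-0--,00-1-
  m3: --0-1,-0-11,0-0--,00--1,00-1-
  m5: 0--01,00--1
  m6: -011-,0--10,00-1-
  m7: -0-11,-011-,00--1,00-1-
  m8: -1-0-,0-0--,01--0
  m9: --0-1,-1-0-,0--01,0-0--
  m10: 0--10,0-0--,01--0
  m11: --0-1,0-0--
  m12: -1-0-,01--0
  m13: -1-0-,0--01
  m14: 0--10,01--0
  m17: --0-1 ←essential
  m19: --0-1,-0-11,1--11
  m22: -011- ←essential
  m23: -0-11,-011-,1--11
  m24: -1-0- ←essential
  m25: --0-1,-1-0-,11--1
  m27: --0-1,1--11,11--1
  m28: -1-0- ←essential
  m29: -1-0-,11--1
  m31: 1--11,11--1
Essential: --0-1, -011-, -1-0-, 0-0--

NO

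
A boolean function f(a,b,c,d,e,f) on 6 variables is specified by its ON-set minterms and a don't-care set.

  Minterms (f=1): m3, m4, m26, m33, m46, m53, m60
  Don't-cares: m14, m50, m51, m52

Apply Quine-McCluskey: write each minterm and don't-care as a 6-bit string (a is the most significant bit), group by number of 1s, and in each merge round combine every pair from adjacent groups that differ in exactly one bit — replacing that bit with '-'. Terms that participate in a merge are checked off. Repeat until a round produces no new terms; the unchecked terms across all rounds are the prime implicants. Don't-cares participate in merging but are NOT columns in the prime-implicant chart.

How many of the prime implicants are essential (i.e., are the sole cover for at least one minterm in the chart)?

7

[col 0] 000011, 000100, 001110*, 011010, 100001, 101110*, 110010*, 110011*, 110100*, 110101*, 111100*
[col 1] -01110, 11-100, 11001-, 11010-
Prime implicants: -01110, 000011, 000100, 011010, 100001, 11-100, 11001-, 11010-
PI chart (minterm → PIs covering it):
  3 | 000011  (sole → essential)
  4 | 000100  (sole → essential)
  26 | 011010  (sole → essential)
  33 | 100001  (sole → essential)
  46 | -01110  (sole → essential)
  53 | 11010-  (sole → essential)
  60 | 11-100  (sole → essential)
Essential prime implicants: -01110, 000011, 000100, 011010, 100001, 11-100, 11010-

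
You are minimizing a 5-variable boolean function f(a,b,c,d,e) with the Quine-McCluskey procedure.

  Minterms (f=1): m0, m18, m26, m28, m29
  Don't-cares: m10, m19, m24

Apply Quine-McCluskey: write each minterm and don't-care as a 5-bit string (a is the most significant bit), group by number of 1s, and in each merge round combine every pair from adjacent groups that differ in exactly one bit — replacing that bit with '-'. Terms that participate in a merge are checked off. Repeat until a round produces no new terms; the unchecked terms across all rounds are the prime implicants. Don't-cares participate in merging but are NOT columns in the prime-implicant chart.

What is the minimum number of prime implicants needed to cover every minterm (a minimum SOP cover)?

3

Round 0: 00000 01010✓ 10010✓ 10011✓ 11000✓ 11010✓ 11100✓ 11101✓
Round 1: -1010 1-010 1001- 11-00 110-0 1110-
PIs = {-1010, 00000, 1-010, 1001-, 11-00, 110-0, 1110-}
Coverage chart:
  m0: 00000 ←essential
  m18: 1-010,1001-
  m26: -1010,1-010,110-0
  m28: 11-00,1110-
  m29: 1110- ←essential
Essential: 00000, 1110-
Petrick residual → 1-010
Min cover (3 terms): a'b'c'd'e' + ac'de' + abcd'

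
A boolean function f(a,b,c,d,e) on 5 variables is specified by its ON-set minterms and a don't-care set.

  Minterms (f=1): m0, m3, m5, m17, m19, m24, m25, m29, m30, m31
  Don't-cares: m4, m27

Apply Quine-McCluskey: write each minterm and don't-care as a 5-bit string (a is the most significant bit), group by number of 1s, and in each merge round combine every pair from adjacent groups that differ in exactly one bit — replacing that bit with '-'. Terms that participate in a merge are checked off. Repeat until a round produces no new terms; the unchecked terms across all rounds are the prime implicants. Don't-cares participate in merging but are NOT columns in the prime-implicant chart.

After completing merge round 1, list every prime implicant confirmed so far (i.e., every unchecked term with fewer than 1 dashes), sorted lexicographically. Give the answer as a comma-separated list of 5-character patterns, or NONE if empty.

NONE

Round 0: 00000✓ 00011✓ 00100✓ 00101✓ 10001✓ 10011✓ 11000✓ 11001✓ 11011✓ 11101✓ 11110✓ 11111✓
Round 1: -0011 00-00 0010- 1-001✓ 1-011✓ 100-1✓ 11-01✓ 11-11✓ 110-1✓ 1100- 111-1✓ 1111-
Round 2: 1-0-1 11--1
PIs = {-0011, 00-00, 0010-, 1-0-1, 11--1, 1100-, 1111-}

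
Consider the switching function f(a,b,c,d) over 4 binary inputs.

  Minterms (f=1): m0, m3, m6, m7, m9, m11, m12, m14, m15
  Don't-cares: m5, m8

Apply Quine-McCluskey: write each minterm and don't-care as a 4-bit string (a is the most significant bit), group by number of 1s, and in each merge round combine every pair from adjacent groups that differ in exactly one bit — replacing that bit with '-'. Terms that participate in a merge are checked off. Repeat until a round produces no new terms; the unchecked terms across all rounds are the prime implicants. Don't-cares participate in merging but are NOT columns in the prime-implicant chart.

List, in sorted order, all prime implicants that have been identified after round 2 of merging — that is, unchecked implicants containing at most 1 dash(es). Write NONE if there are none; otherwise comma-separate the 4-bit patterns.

[col 0] 0000*, 0011*, 0101*, 0110*, 0111*, 1000*, 1001*, 1011*, 1100*, 1110*, 1111*
[col 1] -000, -011*, -110*, -111*, 0-11*, 01-1, 011-*, 1-00, 1-11*, 10-1, 100-, 11-0, 111-*
[col 2] --11, -11-
Prime implicants: --11, -000, -11-, 01-1, 1-00, 10-1, 100-, 11-0

-000, 01-1, 1-00, 10-1, 100-, 11-0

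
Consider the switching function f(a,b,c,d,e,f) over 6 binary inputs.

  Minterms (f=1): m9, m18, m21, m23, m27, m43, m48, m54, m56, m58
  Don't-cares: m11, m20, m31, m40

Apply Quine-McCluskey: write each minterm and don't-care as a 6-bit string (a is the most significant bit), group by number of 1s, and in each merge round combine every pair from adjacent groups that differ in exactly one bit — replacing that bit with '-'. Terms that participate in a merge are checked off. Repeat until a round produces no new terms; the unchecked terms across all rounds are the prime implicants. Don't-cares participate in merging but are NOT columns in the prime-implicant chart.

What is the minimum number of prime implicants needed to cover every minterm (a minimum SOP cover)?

Round 0: 001001✓ 001011✓ 010010 010100✓ 010101✓ 010111✓ 011011✓ 011111✓ 101000✓ 101011✓ 110000✓ 110110 111000✓ 111010✓
Round 1: -01011 0-1011 0010-1 01-111 0101-1 01010- 011-11 1-1000 11-000 1110-0
PIs = {-01011, 0-1011, 0010-1, 01-111, 010010, 0101-1, 01010-, 011-11, 1-1000, 11-000, 110110, 1110-0}
Coverage chart:
  m9: 0010-1 ←essential
  m18: 010010 ←essential
  m21: 0101-1,01010-
  m23: 01-111,0101-1
  m27: 0-1011,011-11
  m43: -01011 ←essential
  m48: 11-000 ←essential
  m54: 110110 ←essential
  m56: 1-1000,11-000,1110-0
  m58: 1110-0 ←essential
Essential: -01011, 0010-1, 010010, 11-000, 110110, 1110-0
Petrick residual → 0-1011, 0101-1
Min cover (8 terms): b'cd'ef + a'cd'ef + a'b'cd'f + a'bc'd'ef' + a'bc'df + abd'e'f' + abc'def' + abcd'f'

8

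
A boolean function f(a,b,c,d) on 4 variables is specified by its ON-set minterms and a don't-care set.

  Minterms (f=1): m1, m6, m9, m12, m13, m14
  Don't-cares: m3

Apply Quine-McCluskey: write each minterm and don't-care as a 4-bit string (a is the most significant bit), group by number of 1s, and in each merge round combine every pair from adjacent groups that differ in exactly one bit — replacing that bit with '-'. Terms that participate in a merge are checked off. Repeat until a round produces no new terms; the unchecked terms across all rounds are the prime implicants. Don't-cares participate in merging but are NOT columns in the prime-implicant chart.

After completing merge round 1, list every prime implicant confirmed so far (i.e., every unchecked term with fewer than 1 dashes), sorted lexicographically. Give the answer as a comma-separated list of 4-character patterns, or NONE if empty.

[col 0] 0001*, 0011*, 0110*, 1001*, 1100*, 1101*, 1110*
[col 1] -001, -110, 00-1, 1-01, 11-0, 110-
Prime implicants: -001, -110, 00-1, 1-01, 11-0, 110-

NONE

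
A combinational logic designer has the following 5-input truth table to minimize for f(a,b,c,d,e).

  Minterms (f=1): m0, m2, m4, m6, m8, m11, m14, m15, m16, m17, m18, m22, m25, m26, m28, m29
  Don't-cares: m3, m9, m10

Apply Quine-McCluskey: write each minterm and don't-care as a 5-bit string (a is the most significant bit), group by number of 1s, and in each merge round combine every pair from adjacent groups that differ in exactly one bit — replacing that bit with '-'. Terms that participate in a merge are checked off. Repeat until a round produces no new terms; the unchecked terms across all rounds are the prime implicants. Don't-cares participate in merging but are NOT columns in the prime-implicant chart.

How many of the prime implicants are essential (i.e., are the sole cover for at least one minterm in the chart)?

[col 0] 00000*, 00010*, 00011*, 00100*, 00110*, 01000*, 01001*, 01010*, 01011*, 01110*, 01111*, 10000*, 10001*, 10010*, 10110*, 11001*, 11010*, 11100*, 11101*
[col 1] -0000*, -0010*, -0110*, -1001, -1010*, 0-000*, 0-010*, 0-011*, 0-110*, 00-00*, 00-10*, 000-0*, 0001-*, 001-0*, 01-10*, 01-11*, 010-0*, 010-1*, 0100-*, 0101-*, 0111-*, 1-001, 1-010*, 10-10*, 100-0*, 1000-, 11-01, 1110-
[col 2] --010, -0-10, -00-0, 0--10, 0-0-0, 0-01-, 00--0, 01-1-, 010--
Prime implicants: --010, -0-10, -00-0, -1001, 0--10, 0-0-0, 0-01-, 00--0, 01-1-, 010--, 1-001, 1000-, 11-01, 1110-
PI chart (minterm → PIs covering it):
  0 | -00-0,0-0-0,00--0
  2 | --010,-0-10,-00-0,0--10,0-0-0,0-01-,00--0
  4 | 00--0  (sole → essential)
  6 | -0-10,0--10,00--0
  8 | 0-0-0,010--
  11 | 0-01-,01-1-,010--
  14 | 0--10,01-1-
  15 | 01-1-  (sole → essential)
  16 | -00-0,1000-
  17 | 1-001,1000-
  18 | --010,-0-10,-00-0
  22 | -0-10  (sole → essential)
  25 | -1001,1-001,11-01
  26 | --010  (sole → essential)
  28 | 1110-  (sole → essential)
  29 | 11-01,1110-
Essential prime implicants: --010, -0-10, 00--0, 01-1-, 1110-

5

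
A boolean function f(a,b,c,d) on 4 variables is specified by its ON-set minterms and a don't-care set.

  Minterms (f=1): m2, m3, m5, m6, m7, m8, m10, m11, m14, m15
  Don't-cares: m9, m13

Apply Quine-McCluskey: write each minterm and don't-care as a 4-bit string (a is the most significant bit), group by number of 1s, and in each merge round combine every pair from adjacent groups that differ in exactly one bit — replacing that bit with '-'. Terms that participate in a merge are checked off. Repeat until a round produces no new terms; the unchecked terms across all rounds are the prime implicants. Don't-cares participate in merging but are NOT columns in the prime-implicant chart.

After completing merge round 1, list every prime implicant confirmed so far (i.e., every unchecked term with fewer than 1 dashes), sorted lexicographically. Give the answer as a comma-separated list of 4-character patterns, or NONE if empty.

Round 0: 0010✓ 0011✓ 0101✓ 0110✓ 0111✓ 1000✓ 1001✓ 1010✓ 1011✓ 1101✓ 1110✓ 1111✓
Round 1: -010✓ -011✓ -101✓ -110✓ -111✓ 0-10✓ 0-11✓ 001-✓ 01-1✓ 011-✓ 1-01✓ 1-10✓ 1-11✓ 10-0✓ 10-1✓ 100-✓ 101-✓ 11-1✓ 111-✓
Round 2: --10✓ --11✓ -01-✓ -1-1 -11-✓ 0-1-✓ 1--1 1-1-✓ 10--
Round 3: --1-
PIs = {--1-, -1-1, 1--1, 10--}

NONE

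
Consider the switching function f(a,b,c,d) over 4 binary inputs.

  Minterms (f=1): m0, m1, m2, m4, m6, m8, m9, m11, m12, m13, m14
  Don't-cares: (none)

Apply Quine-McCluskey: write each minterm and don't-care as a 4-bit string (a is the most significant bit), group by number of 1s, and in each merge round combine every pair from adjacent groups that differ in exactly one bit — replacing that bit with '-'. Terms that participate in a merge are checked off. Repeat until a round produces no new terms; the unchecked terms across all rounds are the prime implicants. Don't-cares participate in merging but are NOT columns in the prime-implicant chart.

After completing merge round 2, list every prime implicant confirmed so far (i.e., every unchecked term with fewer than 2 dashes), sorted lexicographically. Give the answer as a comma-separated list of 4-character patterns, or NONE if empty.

10-1

Round 0: 0000✓ 0001✓ 0010✓ 0100✓ 0110✓ 1000✓ 1001✓ 1011✓ 1100✓ 1101✓ 1110✓
Round 1: -000✓ -001✓ -100✓ -110✓ 0-00✓ 0-10✓ 00-0✓ 000-✓ 01-0✓ 1-00✓ 1-01✓ 10-1 100-✓ 11-0✓ 110-✓
Round 2: --00 -00- -1-0 0--0 1-0-
PIs = {--00, -00-, -1-0, 0--0, 1-0-, 10-1}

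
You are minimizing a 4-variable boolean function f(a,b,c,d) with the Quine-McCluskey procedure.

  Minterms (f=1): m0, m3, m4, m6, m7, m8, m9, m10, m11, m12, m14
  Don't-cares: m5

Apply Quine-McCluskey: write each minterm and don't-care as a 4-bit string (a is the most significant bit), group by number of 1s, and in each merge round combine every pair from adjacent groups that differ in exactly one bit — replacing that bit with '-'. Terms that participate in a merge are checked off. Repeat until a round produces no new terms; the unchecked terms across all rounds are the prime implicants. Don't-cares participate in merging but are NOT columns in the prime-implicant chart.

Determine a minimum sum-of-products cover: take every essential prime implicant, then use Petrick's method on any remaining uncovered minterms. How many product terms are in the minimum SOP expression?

size-2^0 implicants → 0000(✓)  0011(✓)  0100(✓)  0101(✓)  0110(✓)  0111(✓)  1000(✓)  1001(✓)  1010(✓)  1011(✓)  1100(✓)  1110(✓)
size-2^1 implicants → -000(✓)  -011  -100(✓)  -110(✓)  0-00(✓)  0-11  01-0(✓)  01-1(✓)  010-(✓)  011-(✓)  1-00(✓)  1-10(✓)  10-0(✓)  10-1(✓)  100-(✓)  101-(✓)  11-0(✓)
size-2^2 implicants → --00  -1-0  01--  1--0  10--
Unchecked terms (primes): --00, -011, -1-0, 0-11, 01--, 1--0, 10--
Minterm coverage:
  m0 ⊆ --00 [E]
  m3 ⊆ -011,0-11
  m4 ⊆ --00,-1-0,01--
  m6 ⊆ -1-0,01--
  m7 ⊆ 0-11,01--
  m8 ⊆ --00,1--0,10--
  m9 ⊆ 10-- [E]
  m10 ⊆ 1--0,10--
  m11 ⊆ -011,10--
  m12 ⊆ --00,-1-0,1--0
  m14 ⊆ -1-0,1--0
E = {--00, 10--}
Petrick residual → -1-0, 0-11
Cover = c'd' + bd' + a'cd + ab'  |cover|=4

4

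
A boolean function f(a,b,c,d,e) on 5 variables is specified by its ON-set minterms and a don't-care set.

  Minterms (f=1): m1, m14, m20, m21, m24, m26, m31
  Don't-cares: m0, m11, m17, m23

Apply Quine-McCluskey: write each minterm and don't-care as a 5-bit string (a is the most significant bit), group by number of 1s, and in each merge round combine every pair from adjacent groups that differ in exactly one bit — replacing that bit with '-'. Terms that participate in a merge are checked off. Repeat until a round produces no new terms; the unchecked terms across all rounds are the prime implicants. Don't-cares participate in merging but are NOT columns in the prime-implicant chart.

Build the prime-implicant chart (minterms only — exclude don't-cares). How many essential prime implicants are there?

size-2^0 implicants → 00000(✓)  00001(✓)  01011  01110  10001(✓)  10100(✓)  10101(✓)  10111(✓)  11000(✓)  11010(✓)  11111(✓)
size-2^1 implicants → -0001  0000-  1-111  10-01  101-1  1010-  110-0
Unchecked terms (primes): -0001, 0000-, 01011, 01110, 1-111, 10-01, 101-1, 1010-, 110-0
Minterm coverage:
  m1 ⊆ -0001,0000-
  m14 ⊆ 01110 [E]
  m20 ⊆ 1010- [E]
  m21 ⊆ 10-01,101-1,1010-
  m24 ⊆ 110-0 [E]
  m26 ⊆ 110-0 [E]
  m31 ⊆ 1-111 [E]
E = {01110, 1-111, 1010-, 110-0}

4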